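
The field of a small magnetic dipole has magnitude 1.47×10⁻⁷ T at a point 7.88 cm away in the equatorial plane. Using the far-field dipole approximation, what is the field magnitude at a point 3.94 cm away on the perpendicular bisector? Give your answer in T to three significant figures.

B ≈ 1.18×10⁻⁶ T

Dipole fields scale as 1/r³ in the far field; the geometry is the same at both points.
B₂ = B₁ · (r₁/r₂)³ = 1.47×10⁻⁷ · (7.88/3.94)³.
(r₁/r₂)³ = (2)³ = 8.
B₂ ≈ 1.176×10⁻⁶ T.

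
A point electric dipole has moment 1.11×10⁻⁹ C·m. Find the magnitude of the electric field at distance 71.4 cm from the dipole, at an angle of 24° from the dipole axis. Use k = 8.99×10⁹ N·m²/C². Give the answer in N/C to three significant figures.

At angle θ the dipole field magnitude is E = (kp/r³)·√(1 + 3cos²θ).
kp/r³ = (8.99×10⁹)(1.11×10⁻⁹) / (0.714)³ = 27.41 N/C.
√(1 + 3cos²24°) = √(1 + 3·0.8346) = √3.5037 ≈ 1.8718.
E ≈ 27.41 × 1.872 = 51.32 N/C.

E ≈ 51.3 N/C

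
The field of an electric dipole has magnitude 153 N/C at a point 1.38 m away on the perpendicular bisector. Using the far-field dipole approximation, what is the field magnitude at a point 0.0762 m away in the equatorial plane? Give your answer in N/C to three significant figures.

Dipole fields scale as 1/r³ in the far field; the geometry is the same at both points.
E₂ = E₁ · (r₁/r₂)³ = 153 · (1.38/0.0762)³.
(r₁/r₂)³ = (18.11)³ = 5940.
E₂ ≈ 9.088×10⁵ N/C.

E ≈ 9.09×10⁵ N/C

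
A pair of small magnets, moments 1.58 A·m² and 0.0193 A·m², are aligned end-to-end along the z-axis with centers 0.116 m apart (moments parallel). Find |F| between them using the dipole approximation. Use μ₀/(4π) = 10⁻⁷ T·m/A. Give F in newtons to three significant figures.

F ≈ 1.01×10⁻⁴ N

On-axis B of dipole 1: B = (μ₀/4π)·2m₁/r³. Force on dipole 2: F = m₂·dB/dr.
dB/dr = −(μ₀/4π)·6m₁/r⁴, so |F| = (μ₀/4π)·6m₁m₂/r⁴.
F = 6(10⁻⁷)(1.58)(0.0193)/(0.116)⁴ = 1.010×10⁻⁴ N.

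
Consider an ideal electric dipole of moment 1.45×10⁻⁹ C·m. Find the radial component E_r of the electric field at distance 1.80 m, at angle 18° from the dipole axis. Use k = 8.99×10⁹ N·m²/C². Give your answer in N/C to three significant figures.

E_r ≈ 4.25 N/C

For a dipole, E_r = (2kp cosθ)/r³.
kp/r³ = (8.99×10⁹)(1.45×10⁻⁹)/(1.80)³ = 2.235 N/C.
E_r = 2·2.235·cos18° = 4.252 N/C.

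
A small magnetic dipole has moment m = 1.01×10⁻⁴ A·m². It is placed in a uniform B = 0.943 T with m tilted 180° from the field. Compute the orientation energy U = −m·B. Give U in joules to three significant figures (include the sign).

U ≈ 9.52×10⁻⁵ J

U = −m·B = −mB cosθ.
U = −(1.01×10⁻⁴)(0.943)·cos180° = 9.524×10⁻⁵ J.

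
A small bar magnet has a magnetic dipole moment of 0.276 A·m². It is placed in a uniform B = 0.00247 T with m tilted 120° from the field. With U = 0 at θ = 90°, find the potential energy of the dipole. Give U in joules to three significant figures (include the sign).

U = −m·B = −mB cosθ.
U = −(0.276)(0.00247)·cos120° = 3.409×10⁻⁴ J.

U ≈ 3.41×10⁻⁴ J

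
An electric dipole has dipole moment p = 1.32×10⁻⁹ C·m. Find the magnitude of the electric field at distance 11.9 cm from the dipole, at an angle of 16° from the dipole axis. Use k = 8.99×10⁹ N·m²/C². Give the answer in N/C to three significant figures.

At angle θ the dipole field magnitude is E = (kp/r³)·√(1 + 3cos²θ).
kp/r³ = (8.99×10⁹)(1.32×10⁻⁹) / (0.119)³ = 7042 N/C.
√(1 + 3cos²16°) = √(1 + 3·0.9240) = √3.7721 ≈ 1.9422.
E ≈ 7042 × 1.942 = 1.368×10⁴ N/C.

E ≈ 1.37×10⁴ N/C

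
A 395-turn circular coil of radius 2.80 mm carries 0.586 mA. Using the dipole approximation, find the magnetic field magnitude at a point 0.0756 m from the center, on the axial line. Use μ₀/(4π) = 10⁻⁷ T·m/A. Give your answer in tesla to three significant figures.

m = NIA = NIπa² = 395·(5.86×10⁻⁴)·π·(0.00280)² = 5.701×10⁻⁶ A·m².
On axis B = (μ₀/4π)·2m/r³.
B = 2·(10⁻⁷)·(5.701×10⁻⁶) / (0.0756)³ = 2.639×10⁻⁹ T.

B ≈ 2.64×10⁻⁹ T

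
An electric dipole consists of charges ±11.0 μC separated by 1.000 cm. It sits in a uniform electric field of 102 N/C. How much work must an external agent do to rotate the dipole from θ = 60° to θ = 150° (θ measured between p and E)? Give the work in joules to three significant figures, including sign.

Dipole moment p = qd = (1.10×10⁻⁵ C)(0.0100 m) = 1.10×10⁻⁷ C·m.
W_ext = ΔU = U(θ₂) − U(θ₁) = −pE cosθ₂ − (−pE cosθ₁) = pE(cosθ₁ − cosθ₂).
W = (1.10×10⁻⁷)(102)·(cos60° − cos150°) = (1.122×10⁻⁵)·(+1.3660) = 1.533×10⁻⁵ J.

W ≈ 1.53×10⁻⁵ J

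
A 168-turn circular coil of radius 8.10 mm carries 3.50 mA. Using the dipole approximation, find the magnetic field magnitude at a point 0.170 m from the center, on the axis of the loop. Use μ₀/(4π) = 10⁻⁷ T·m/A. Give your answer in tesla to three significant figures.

B ≈ 4.93×10⁻⁹ T

m = NIA = NIπa² = 168·(0.00350)·π·(0.00810)² = 1.212×10⁻⁴ A·m².
On axis B = (μ₀/4π)·2m/r³.
B = 2·(10⁻⁷)·(1.212×10⁻⁴) / (0.170)³ = 4.934×10⁻⁹ T.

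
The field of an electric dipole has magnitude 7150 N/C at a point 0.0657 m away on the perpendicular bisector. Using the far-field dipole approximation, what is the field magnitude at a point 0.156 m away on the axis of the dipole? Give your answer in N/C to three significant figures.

Dipole fields scale as 1/r³ in the far field.
The axial field is twice the equatorial field at the same r, so the geometry factor is 2/1.
E₂ = E₁ · (2/1) · (r₁/r₂)³ = 7150 · 2 · (0.0657/0.156)³.
(r₁/r₂)³ = (0.4212)³ = 0.0747.
E₂ ≈ 1068 N/C.

E ≈ 1070 N/C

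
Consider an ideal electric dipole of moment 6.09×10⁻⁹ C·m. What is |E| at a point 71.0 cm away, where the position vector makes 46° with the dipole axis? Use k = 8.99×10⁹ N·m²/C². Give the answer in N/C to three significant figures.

At angle θ the dipole field magnitude is E = (kp/r³)·√(1 + 3cos²θ).
kp/r³ = (8.99×10⁹)(6.09×10⁻⁹) / (0.710)³ = 153.0 N/C.
√(1 + 3cos²46°) = √(1 + 3·0.4826) = √2.4477 ≈ 1.5645.
E ≈ 153.0 × 1.564 = 239.3 N/C.

E ≈ 239 N/C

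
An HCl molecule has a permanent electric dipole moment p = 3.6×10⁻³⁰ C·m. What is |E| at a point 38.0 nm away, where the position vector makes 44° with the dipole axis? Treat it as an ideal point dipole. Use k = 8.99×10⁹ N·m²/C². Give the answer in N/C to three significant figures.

At angle θ the dipole field magnitude is E = (kp/r³)·√(1 + 3cos²θ).
kp/r³ = (8.99×10⁹)(3.60×10⁻³⁰) / (3.80×10⁻⁸)³ = 589.8 N/C.
√(1 + 3cos²44°) = √(1 + 3·0.5174) = √2.5523 ≈ 1.5976.
E ≈ 589.8 × 1.598 = 942.3 N/C.

E ≈ 942 N/C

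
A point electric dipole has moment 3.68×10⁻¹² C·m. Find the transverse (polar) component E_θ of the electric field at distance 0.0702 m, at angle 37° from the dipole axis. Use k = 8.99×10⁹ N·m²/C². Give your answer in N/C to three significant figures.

E_θ ≈ 57.6 N/C

For a dipole, E_θ = (kp sinθ)/r³.
kp/r³ = (8.99×10⁹)(3.68×10⁻¹²)/(0.0702)³ = 95.63 N/C.
E_θ = 95.63·sin37° = 57.55 N/C.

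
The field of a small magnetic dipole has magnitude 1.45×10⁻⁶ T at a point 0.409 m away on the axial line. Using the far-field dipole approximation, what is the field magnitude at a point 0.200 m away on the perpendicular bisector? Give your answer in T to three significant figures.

Dipole fields scale as 1/r³ in the far field.
The axial field is twice the equatorial field at the same r, so the geometry factor is 1/2.
B₂ = B₁ · (1/2) · (r₁/r₂)³ = 1.45×10⁻⁶ · 0.5 · (0.409/0.200)³.
(r₁/r₂)³ = (2.045)³ = 8.552.
B₂ ≈ 6.200×10⁻⁶ T.

B ≈ 6.20×10⁻⁶ T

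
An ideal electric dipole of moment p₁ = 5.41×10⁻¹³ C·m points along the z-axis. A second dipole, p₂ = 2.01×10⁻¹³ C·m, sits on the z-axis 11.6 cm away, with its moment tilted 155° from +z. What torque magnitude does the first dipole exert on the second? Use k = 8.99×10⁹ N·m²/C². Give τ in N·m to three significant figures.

The second dipole sits on the axis of the first, so the field there is axial: E₁ = 2kp₁/r³ along +z.
E₁ = 2(8.99×10⁹)(5.41×10⁻¹³)/(0.116)³ = 6.232 N/C.
Torque on the second dipole: τ = p₂ E₁ sinθ.
τ = (2.01×10⁻¹³)(6.232)·sin155° = 5.294×10⁻¹³ N·m.

τ ≈ 5.29×10⁻¹³ N·m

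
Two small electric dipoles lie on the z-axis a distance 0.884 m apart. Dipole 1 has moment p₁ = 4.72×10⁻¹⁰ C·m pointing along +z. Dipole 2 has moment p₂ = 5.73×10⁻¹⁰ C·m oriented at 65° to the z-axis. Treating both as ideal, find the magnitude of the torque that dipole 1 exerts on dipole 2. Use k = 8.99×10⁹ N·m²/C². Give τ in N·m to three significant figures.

τ ≈ 6.38×10⁻⁹ N·m

The second dipole sits on the axis of the first, so the field there is axial: E₁ = 2kp₁/r³ along +z.
E₁ = 2(8.99×10⁹)(4.72×10⁻¹⁰)/(0.884)³ = 12.28 N/C.
Torque on the second dipole: τ = p₂ E₁ sinθ.
τ = (5.73×10⁻¹⁰)(12.28)·sin65° = 6.380×10⁻⁹ N·m.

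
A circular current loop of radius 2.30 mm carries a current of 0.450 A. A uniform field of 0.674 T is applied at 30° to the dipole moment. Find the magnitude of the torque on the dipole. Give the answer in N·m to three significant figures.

τ ≈ 2.52×10⁻⁶ N·m

Magnetic moment m = IA = Iπa² = (0.450)·π·(0.00230)² = 7.479×10⁻⁶ A·m².
Torque on a magnetic dipole: τ = mB sinθ.
τ = (7.479×10⁻⁶)(0.674)·sin30° = 2.520×10⁻⁶ N·m.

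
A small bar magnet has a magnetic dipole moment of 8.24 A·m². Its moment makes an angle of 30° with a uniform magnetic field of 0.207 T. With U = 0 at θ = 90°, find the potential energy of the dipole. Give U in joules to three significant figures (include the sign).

U ≈ -1.48 J

U = −m·B = −mB cosθ.
U = −(8.24)(0.207)·cos30° = -1.477 J.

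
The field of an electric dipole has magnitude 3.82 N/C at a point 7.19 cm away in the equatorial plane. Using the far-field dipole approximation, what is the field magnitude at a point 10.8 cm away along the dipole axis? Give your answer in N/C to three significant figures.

E ≈ 2.25 N/C

Dipole fields scale as 1/r³ in the far field.
The axial field is twice the equatorial field at the same r, so the geometry factor is 2/1.
E₂ = E₁ · (2/1) · (r₁/r₂)³ = 3.82 · 2 · (7.19/10.8)³.
(r₁/r₂)³ = (0.6657)³ = 0.2951.
E₂ ≈ 2.254 N/C.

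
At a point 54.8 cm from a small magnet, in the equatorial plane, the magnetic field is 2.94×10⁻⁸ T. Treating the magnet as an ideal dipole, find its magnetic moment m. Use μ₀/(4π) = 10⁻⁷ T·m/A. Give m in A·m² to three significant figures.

In the equatorial plane B = (μ₀/4π)·m/r³, so m = Br³·4π/(μ₀).
m = (2.94×10⁻⁸)·(0.548)³ / (10⁻⁷) = 0.04838 A·m².

m ≈ 0.0484 A·m²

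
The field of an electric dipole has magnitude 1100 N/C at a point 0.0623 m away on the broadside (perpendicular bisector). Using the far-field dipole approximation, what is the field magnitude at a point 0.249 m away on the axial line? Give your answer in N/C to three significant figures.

Dipole fields scale as 1/r³ in the far field.
The axial field is twice the equatorial field at the same r, so the geometry factor is 2/1.
E₂ = E₁ · (2/1) · (r₁/r₂)³ = 1100 · 2 · (0.0623/0.249)³.
(r₁/r₂)³ = (0.2502)³ = 0.01566.
E₂ ≈ 34.46 N/C.

E ≈ 34.5 N/C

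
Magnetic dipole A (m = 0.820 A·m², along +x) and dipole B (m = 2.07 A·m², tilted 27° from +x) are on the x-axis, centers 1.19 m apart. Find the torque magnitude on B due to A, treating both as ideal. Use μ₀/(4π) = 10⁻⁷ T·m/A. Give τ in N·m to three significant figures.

τ ≈ 9.15×10⁻⁸ N·m

Dipole B is on the axis of dipole A, so B₁ there is axial: B₁ = (μ₀/4π)·2m₁/r³ along +x.
B₁ = 2(10⁻⁷)(0.820)/(1.19)³ = 9.732×10⁻⁸ T.
τ = m₂ B₁ sinθ.
τ = (2.07)(9.732×10⁻⁸)·sin27° = 9.146×10⁻⁸ N·m.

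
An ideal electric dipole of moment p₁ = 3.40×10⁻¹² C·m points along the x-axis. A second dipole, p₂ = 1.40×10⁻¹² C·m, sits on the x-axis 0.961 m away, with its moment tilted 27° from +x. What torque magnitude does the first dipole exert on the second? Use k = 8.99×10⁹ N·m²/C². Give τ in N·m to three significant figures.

The second dipole sits on the axis of the first, so the field there is axial: E₁ = 2kp₁/r³ along +x.
E₁ = 2(8.99×10⁹)(3.40×10⁻¹²)/(0.961)³ = 0.06888 N/C.
Torque on the second dipole: τ = p₂ E₁ sinθ.
τ = (1.40×10⁻¹²)(0.06888)·sin27° = 4.378×10⁻¹⁴ N·m.

τ ≈ 4.38×10⁻¹⁴ N·m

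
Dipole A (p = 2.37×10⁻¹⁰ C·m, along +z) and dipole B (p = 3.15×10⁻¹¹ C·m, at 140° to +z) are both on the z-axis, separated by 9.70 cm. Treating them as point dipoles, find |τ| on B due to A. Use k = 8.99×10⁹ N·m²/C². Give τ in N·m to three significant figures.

τ ≈ 9.45×10⁻⁸ N·m

The second dipole sits on the axis of the first, so the field there is axial: E₁ = 2kp₁/r³ along +z.
E₁ = 2(8.99×10⁹)(2.37×10⁻¹⁰)/(0.0970)³ = 4669 N/C.
Torque on the second dipole: τ = p₂ E₁ sinθ.
τ = (3.15×10⁻¹¹)(4669)·sin140° = 9.454×10⁻⁸ N·m.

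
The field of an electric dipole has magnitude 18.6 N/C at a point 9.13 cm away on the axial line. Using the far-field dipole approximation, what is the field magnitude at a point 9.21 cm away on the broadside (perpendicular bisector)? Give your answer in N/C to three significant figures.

Dipole fields scale as 1/r³ in the far field.
The axial field is twice the equatorial field at the same r, so the geometry factor is 1/2.
E₂ = E₁ · (1/2) · (r₁/r₂)³ = 18.6 · 0.5 · (9.13/9.21)³.
(r₁/r₂)³ = (0.9913)³ = 0.9742.
E₂ ≈ 9.060 N/C.

E ≈ 9.06 N/C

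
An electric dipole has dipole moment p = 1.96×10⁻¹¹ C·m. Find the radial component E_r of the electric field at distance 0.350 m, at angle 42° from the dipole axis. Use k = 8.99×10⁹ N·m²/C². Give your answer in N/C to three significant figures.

E_r ≈ 6.11 N/C

For a dipole, E_r = (2kp cosθ)/r³.
kp/r³ = (8.99×10⁹)(1.96×10⁻¹¹)/(0.350)³ = 4.110 N/C.
E_r = 2·4.110·cos42° = 6.108 N/C.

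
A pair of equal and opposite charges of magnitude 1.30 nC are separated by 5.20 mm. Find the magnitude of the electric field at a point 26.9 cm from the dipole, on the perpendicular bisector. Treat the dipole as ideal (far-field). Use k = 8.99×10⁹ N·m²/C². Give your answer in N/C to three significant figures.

E ≈ 3.12 N/C

Dipole moment p = qd = (1.30×10⁻⁹ C)(0.00520 m) = 6.76×10⁻¹² C·m.
On the perpendicular bisector E = kp/r³ (half the axial value at the same distance).
E = (8.99×10⁹)(6.76×10⁻¹²) / (0.269)³ = 3.122 N/C.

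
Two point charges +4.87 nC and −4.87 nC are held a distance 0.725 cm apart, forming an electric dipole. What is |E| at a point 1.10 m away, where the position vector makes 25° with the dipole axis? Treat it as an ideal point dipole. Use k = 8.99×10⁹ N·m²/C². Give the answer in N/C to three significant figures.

E ≈ 0.444 N/C

Dipole moment p = qd = (4.87×10⁻⁹ C)(0.00725 m) = 3.531×10⁻¹¹ C·m.
At angle θ the dipole field magnitude is E = (kp/r³)·√(1 + 3cos²θ).
kp/r³ = (8.99×10⁹)(3.531×10⁻¹¹) / (1.10)³ = 0.2385 N/C.
√(1 + 3cos²25°) = √(1 + 3·0.8214) = √3.4642 ≈ 1.8612.
E ≈ 0.2385 × 1.861 = 0.4439 N/C.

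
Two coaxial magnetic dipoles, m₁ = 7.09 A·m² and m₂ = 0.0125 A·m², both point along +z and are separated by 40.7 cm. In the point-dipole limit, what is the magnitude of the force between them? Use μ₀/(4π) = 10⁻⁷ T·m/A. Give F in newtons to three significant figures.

On-axis B of dipole 1: B = (μ₀/4π)·2m₁/r³. Force on dipole 2: F = m₂·dB/dr.
dB/dr = −(μ₀/4π)·6m₁/r⁴, so |F| = (μ₀/4π)·6m₁m₂/r⁴.
F = 6(10⁻⁷)(7.09)(0.0125)/(0.407)⁴ = 1.938×10⁻⁶ N.

F ≈ 1.94×10⁻⁶ N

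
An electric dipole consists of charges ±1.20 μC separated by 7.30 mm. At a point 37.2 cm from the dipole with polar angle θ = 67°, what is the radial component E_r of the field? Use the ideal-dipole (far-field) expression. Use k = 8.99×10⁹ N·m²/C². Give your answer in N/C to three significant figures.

E_r ≈ 1200 N/C

Dipole moment p = qd = (1.20×10⁻⁶ C)(0.00730 m) = 8.76×10⁻⁹ C·m.
For a dipole, E_r = (2kp cosθ)/r³.
kp/r³ = (8.99×10⁹)(8.76×10⁻⁹)/(0.372)³ = 1530 N/C.
E_r = 2·1530·cos67° = 1195 N/C.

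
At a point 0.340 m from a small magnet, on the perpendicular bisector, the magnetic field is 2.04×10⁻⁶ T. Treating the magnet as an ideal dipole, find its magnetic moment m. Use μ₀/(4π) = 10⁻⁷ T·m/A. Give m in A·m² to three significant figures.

In the equatorial plane B = (μ₀/4π)·m/r³, so m = Br³·4π/(μ₀).
m = (2.04×10⁻⁶)·(0.340)³ / (10⁻⁷) = 0.8018 A·m².

m ≈ 0.802 A·m²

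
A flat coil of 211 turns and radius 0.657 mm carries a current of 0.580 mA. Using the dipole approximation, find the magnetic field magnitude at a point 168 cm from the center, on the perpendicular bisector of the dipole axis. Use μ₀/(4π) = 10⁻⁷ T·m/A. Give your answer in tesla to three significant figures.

B ≈ 3.50×10⁻¹⁵ T

m = NIA = NIπa² = 211·(5.80×10⁻⁴)·π·(6.57×10⁻⁴)² = 1.66×10⁻⁷ A·m².
In the equatorial plane B = (μ₀/4π)·m/r³ (half the axial value).
B = (10⁻⁷)·(1.66×10⁻⁷) / (1.68)³ = 3.501×10⁻¹⁵ T.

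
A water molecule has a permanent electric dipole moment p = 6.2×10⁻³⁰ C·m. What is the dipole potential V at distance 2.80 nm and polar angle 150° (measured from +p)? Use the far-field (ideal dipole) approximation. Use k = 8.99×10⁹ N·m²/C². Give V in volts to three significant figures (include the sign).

V ≈ -0.00616 V

The dipole potential is V = kp cosθ / r².
V = (8.99×10⁹)(6.20×10⁻³⁰)·cos150° / (2.80×10⁻⁹)² = -0.006157 V.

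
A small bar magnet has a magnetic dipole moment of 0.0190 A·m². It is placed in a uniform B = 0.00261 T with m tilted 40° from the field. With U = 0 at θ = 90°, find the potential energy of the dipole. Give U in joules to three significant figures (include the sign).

U ≈ -3.80×10⁻⁵ J

U = −m·B = −mB cosθ.
U = −(0.0190)(0.00261)·cos40° = -3.799×10⁻⁵ J.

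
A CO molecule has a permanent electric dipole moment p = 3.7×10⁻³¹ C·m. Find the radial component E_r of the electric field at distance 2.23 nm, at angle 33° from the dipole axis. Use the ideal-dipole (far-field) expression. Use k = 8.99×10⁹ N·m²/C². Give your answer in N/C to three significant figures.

E_r ≈ 5.03×10⁵ N/C

For a dipole, E_r = (2kp cosθ)/r³.
kp/r³ = (8.99×10⁹)(3.70×10⁻³¹)/(2.23×10⁻⁹)³ = 2.999×10⁵ N/C.
E_r = 2·2.999×10⁵·cos33° = 5.031×10⁵ N/C.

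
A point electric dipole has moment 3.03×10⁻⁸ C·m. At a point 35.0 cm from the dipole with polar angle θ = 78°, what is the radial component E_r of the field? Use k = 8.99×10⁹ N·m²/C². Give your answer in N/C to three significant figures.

For a dipole, E_r = (2kp cosθ)/r³.
kp/r³ = (8.99×10⁹)(3.03×10⁻⁸)/(0.350)³ = 6353 N/C.
E_r = 2·6353·cos78° = 2642 N/C.

E_r ≈ 2640 N/C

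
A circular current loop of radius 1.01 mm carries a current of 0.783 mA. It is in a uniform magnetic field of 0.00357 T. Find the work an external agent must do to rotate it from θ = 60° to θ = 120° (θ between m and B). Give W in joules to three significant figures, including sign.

W ≈ 8.96×10⁻¹² J

Magnetic moment m = IA = Iπa² = (7.83×10⁻⁴)·π·(0.00101)² = 2.509×10⁻⁹ A·m².
W_ext = ΔU = −mB cosθ₂ + mB cosθ₁ = mB(cosθ₁ − cosθ₂).
W = (2.509×10⁻⁹)(0.00357)·(cos60° − cos120°) = (8.957×10⁻¹²)·(+1.0000) = 8.957×10⁻¹² J.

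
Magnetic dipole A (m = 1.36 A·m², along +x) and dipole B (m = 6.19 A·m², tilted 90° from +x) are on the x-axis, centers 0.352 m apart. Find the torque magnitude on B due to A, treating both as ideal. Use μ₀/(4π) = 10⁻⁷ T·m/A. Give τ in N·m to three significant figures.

Dipole B is on the axis of dipole A, so B₁ there is axial: B₁ = (μ₀/4π)·2m₁/r³ along +x.
B₁ = 2(10⁻⁷)(1.36)/(0.352)³ = 6.236×10⁻⁶ T.
τ = m₂ B₁ sinθ.
τ = (6.19)(6.236×10⁻⁶)·sin90° = 3.860×10⁻⁵ N·m.

τ ≈ 3.86×10⁻⁵ N·m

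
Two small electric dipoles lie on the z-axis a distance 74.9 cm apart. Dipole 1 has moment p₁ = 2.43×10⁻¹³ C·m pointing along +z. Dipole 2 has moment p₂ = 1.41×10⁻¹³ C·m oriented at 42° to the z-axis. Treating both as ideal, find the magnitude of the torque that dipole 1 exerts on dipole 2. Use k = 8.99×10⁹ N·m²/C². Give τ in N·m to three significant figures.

τ ≈ 9.81×10⁻¹⁶ N·m

The second dipole sits on the axis of the first, so the field there is axial: E₁ = 2kp₁/r³ along +z.
E₁ = 2(8.99×10⁹)(2.43×10⁻¹³)/(0.749)³ = 0.01040 N/C.
Torque on the second dipole: τ = p₂ E₁ sinθ.
τ = (1.41×10⁻¹³)(0.01040)·sin42° = 9.810×10⁻¹⁶ N·m.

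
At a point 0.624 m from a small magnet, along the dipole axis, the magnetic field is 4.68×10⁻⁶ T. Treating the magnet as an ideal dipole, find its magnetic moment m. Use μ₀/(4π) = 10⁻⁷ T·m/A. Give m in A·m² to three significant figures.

m ≈ 5.69 A·m²

On axis B = (μ₀/4π)·2m/r³, so m = Br³·4π/(μ₀·2).
m = (4.68×10⁻⁶)·(0.624)³ / (2·10⁻⁷) = 5.686 A·m².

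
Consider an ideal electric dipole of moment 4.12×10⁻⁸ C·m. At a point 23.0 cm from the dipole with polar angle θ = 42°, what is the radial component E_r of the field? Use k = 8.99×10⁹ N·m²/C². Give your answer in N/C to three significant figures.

E_r ≈ 4.52×10⁴ N/C

For a dipole, E_r = (2kp cosθ)/r³.
kp/r³ = (8.99×10⁹)(4.12×10⁻⁸)/(0.230)³ = 3.044×10⁴ N/C.
E_r = 2·3.044×10⁴·cos42° = 4.525×10⁴ N/C.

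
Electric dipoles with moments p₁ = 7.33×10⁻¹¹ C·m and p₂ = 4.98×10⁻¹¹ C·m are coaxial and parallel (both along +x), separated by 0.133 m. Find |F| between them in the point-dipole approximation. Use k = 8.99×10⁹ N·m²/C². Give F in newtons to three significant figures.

F ≈ 6.29×10⁻⁷ N

On-axis field of dipole 1 at distance r: E = 2kp₁/r³. Force on dipole 2 is F = p₂·dE/dr (gradient along axis).
dE/dr = −6kp₁/r⁴, so |F| = 6kp₁p₂/r⁴ (attractive for aligned moments).
F = 6(8.99×10⁹)(7.33×10⁻¹¹)(4.98×10⁻¹¹)/(0.133)⁴ = 6.293×10⁻⁷ N.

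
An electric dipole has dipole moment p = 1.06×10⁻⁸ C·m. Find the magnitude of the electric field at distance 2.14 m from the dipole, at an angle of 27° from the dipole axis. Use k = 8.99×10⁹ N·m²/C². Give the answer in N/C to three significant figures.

At angle θ the dipole field magnitude is E = (kp/r³)·√(1 + 3cos²θ).
kp/r³ = (8.99×10⁹)(1.06×10⁻⁸) / (2.14)³ = 9.724 N/C.
√(1 + 3cos²27°) = √(1 + 3·0.7939) = √3.3817 ≈ 1.8389.
E ≈ 9.724 × 1.839 = 17.88 N/C.

E ≈ 17.9 N/C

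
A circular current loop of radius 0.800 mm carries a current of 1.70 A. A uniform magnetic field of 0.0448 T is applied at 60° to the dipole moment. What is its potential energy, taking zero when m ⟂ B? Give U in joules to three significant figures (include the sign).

U ≈ -7.66×10⁻⁸ J

Magnetic moment m = IA = Iπa² = (1.70)·π·(8.00×10⁻⁴)² = 3.418×10⁻⁶ A·m².
U = −m·B = −mB cosθ.
U = −(3.418×10⁻⁶)(0.0448)·cos60° = -7.656×10⁻⁸ J.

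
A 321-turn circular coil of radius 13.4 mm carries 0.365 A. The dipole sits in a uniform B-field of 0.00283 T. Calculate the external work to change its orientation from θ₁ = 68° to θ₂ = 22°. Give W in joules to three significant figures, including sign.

m = NIA = NIπa² = 321·(0.365)·π·(0.0134)² = 0.06609 A·m².
W_ext = ΔU = −mB cosθ₂ + mB cosθ₁ = mB(cosθ₁ − cosθ₂).
W = (0.06609)(0.00283)·(cos68° − cos22°) = (1.870×10⁻⁴)·(-0.5526) = -1.034×10⁻⁴ J.

W ≈ -1.03×10⁻⁴ J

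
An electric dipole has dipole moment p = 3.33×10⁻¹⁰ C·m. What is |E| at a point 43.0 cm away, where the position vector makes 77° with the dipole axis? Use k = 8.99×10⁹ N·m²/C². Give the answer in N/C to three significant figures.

E ≈ 40.4 N/C

At angle θ the dipole field magnitude is E = (kp/r³)·√(1 + 3cos²θ).
kp/r³ = (8.99×10⁹)(3.33×10⁻¹⁰) / (0.430)³ = 37.65 N/C.
√(1 + 3cos²77°) = √(1 + 3·0.0506) = √1.1518 ≈ 1.0732.
E ≈ 37.65 × 1.073 = 40.41 N/C.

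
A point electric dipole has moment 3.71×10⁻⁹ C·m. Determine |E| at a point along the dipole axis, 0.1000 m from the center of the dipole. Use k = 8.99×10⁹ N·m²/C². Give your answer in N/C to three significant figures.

E ≈ 6.67×10⁴ N/C

On the dipole axis E = 2kp/r³.
E = 2·(8.99×10⁹)(3.71×10⁻⁹) / (0.100)³ = 6.671×10⁴ N/C.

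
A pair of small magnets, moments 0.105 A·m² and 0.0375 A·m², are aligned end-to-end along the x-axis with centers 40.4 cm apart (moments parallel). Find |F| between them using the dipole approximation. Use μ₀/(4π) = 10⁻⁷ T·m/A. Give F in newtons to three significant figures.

F ≈ 8.87×10⁻⁸ N

On-axis B of dipole 1: B = (μ₀/4π)·2m₁/r³. Force on dipole 2: F = m₂·dB/dr.
dB/dr = −(μ₀/4π)·6m₁/r⁴, so |F| = (μ₀/4π)·6m₁m₂/r⁴.
F = 6(10⁻⁷)(0.105)(0.0375)/(0.404)⁴ = 8.868×10⁻⁸ N.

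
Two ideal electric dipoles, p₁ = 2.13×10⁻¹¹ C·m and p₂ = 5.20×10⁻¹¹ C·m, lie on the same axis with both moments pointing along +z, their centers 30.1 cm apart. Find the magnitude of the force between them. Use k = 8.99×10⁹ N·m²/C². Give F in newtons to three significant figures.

F ≈ 7.28×10⁻⁹ N

On-axis field of dipole 1 at distance r: E = 2kp₁/r³. Force on dipole 2 is F = p₂·dE/dr (gradient along axis).
dE/dr = −6kp₁/r⁴, so |F| = 6kp₁p₂/r⁴ (attractive for aligned moments).
F = 6(8.99×10⁹)(2.13×10⁻¹¹)(5.20×10⁻¹¹)/(0.301)⁴ = 7.278×10⁻⁹ N.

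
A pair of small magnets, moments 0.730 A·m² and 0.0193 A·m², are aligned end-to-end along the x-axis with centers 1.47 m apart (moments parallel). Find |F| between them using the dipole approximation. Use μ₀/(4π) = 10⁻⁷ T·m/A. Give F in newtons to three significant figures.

F ≈ 1.81×10⁻⁹ N

On-axis B of dipole 1: B = (μ₀/4π)·2m₁/r³. Force on dipole 2: F = m₂·dB/dr.
dB/dr = −(μ₀/4π)·6m₁/r⁴, so |F| = (μ₀/4π)·6m₁m₂/r⁴.
F = 6(10⁻⁷)(0.730)(0.0193)/(1.47)⁴ = 1.810×10⁻⁹ N.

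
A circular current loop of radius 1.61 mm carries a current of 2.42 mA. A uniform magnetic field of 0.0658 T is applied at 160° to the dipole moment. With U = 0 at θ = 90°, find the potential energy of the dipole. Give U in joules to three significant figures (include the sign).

Magnetic moment m = IA = Iπa² = (0.00242)·π·(0.00161)² = 1.971×10⁻⁸ A·m².
U = −m·B = −mB cosθ.
U = −(1.971×10⁻⁸)(0.0658)·cos160° = 1.219×10⁻⁹ J.

U ≈ 1.22×10⁻⁹ J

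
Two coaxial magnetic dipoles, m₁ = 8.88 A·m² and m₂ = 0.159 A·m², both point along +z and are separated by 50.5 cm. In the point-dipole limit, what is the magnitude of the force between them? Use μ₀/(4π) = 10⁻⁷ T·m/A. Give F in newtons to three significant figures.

F ≈ 1.30×10⁻⁵ N

On-axis B of dipole 1: B = (μ₀/4π)·2m₁/r³. Force on dipole 2: F = m₂·dB/dr.
dB/dr = −(μ₀/4π)·6m₁/r⁴, so |F| = (μ₀/4π)·6m₁m₂/r⁴.
F = 6(10⁻⁷)(8.88)(0.159)/(0.505)⁴ = 1.303×10⁻⁵ N.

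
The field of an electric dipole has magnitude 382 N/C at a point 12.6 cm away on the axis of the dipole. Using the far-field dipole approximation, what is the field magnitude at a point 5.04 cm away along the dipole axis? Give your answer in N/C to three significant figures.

Dipole fields scale as 1/r³ in the far field; the geometry is the same at both points.
E₂ = E₁ · (r₁/r₂)³ = 382 · (12.6/5.04)³.
(r₁/r₂)³ = (2.5)³ = 15.62.
E₂ ≈ 5969 N/C.

E ≈ 5970 N/C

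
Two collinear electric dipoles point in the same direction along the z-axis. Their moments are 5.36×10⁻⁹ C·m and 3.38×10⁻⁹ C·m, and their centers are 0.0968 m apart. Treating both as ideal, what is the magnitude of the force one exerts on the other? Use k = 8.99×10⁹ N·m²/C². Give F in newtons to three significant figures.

F ≈ 0.0111 N

On-axis field of dipole 1 at distance r: E = 2kp₁/r³. Force on dipole 2 is F = p₂·dE/dr (gradient along axis).
dE/dr = −6kp₁/r⁴, so |F| = 6kp₁p₂/r⁴ (attractive for aligned moments).
F = 6(8.99×10⁹)(5.36×10⁻⁹)(3.38×10⁻⁹)/(0.0968)⁴ = 0.01113 N.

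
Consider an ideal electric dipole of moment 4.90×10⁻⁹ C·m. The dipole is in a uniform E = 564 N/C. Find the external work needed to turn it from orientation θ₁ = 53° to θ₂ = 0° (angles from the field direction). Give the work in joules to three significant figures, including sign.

W_ext = ΔU = U(θ₂) − U(θ₁) = −pE cosθ₂ − (−pE cosθ₁) = pE(cosθ₁ − cosθ₂).
W = (4.90×10⁻⁹)(564)·(cos53° − cos0°) = (2.764×10⁻⁶)·(-0.3982) = -1.100×10⁻⁶ J.

W ≈ -1.10×10⁻⁶ J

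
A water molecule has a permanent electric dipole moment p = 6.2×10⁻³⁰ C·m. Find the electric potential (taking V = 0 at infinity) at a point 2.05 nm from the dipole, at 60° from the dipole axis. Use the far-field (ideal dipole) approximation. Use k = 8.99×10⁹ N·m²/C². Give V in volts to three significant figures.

V ≈ 0.00663 V

The dipole potential is V = kp cosθ / r².
V = (8.99×10⁹)(6.20×10⁻³⁰)·cos60° / (2.05×10⁻⁹)² = 0.006632 V.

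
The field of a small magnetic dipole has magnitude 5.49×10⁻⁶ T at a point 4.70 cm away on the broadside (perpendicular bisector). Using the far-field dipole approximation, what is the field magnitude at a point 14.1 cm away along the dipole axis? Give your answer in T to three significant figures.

Dipole fields scale as 1/r³ in the far field.
The axial field is twice the equatorial field at the same r, so the geometry factor is 2/1.
B₂ = B₁ · (2/1) · (r₁/r₂)³ = 5.49×10⁻⁶ · 2 · (4.70/14.1)³.
(r₁/r₂)³ = (0.3333)³ = 0.03704.
B₂ ≈ 4.067×10⁻⁷ T.

B ≈ 4.07×10⁻⁷ T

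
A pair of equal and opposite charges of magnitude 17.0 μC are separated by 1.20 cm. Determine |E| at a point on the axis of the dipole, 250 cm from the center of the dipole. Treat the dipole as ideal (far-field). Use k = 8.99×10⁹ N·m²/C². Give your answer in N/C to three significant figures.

Dipole moment p = qd = (1.70×10⁻⁵ C)(0.0120 m) = 2.04×10⁻⁷ C·m.
On the dipole axis E = 2kp/r³.
E = 2·(8.99×10⁹)(2.04×10⁻⁷) / (2.50)³ = 234.7 N/C.

E ≈ 235 N/C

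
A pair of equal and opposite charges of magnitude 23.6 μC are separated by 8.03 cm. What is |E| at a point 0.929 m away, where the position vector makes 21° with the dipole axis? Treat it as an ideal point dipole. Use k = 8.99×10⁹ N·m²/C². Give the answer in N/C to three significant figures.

Dipole moment p = qd = (2.36×10⁻⁵ C)(0.0803 m) = 1.895×10⁻⁶ C·m.
At angle θ the dipole field magnitude is E = (kp/r³)·√(1 + 3cos²θ).
kp/r³ = (8.99×10⁹)(1.895×10⁻⁶) / (0.929)³ = 2.125×10⁴ N/C.
√(1 + 3cos²21°) = √(1 + 3·0.8716) = √3.6147 ≈ 1.9012.
E ≈ 2.125×10⁴ × 1.901 = 4.040×10⁴ N/C.

E ≈ 4.04×10⁴ N/C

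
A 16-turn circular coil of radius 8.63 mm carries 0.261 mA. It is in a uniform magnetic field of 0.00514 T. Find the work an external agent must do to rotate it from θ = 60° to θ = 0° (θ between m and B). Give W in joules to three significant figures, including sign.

W ≈ -2.51×10⁻⁹ J

m = NIA = NIπa² = 16·(2.61×10⁻⁴)·π·(0.00863)² = 9.771×10⁻⁷ A·m².
W_ext = ΔU = −mB cosθ₂ + mB cosθ₁ = mB(cosθ₁ − cosθ₂).
W = (9.771×10⁻⁷)(0.00514)·(cos60° − cos0°) = (5.022×10⁻⁹)·(-0.5000) = -2.511×10⁻⁹ J.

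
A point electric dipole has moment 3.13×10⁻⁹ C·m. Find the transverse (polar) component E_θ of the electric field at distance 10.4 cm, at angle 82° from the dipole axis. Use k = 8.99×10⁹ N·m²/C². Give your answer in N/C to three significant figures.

For a dipole, E_θ = (kp sinθ)/r³.
kp/r³ = (8.99×10⁹)(3.13×10⁻⁹)/(0.104)³ = 2.502×10⁴ N/C.
E_θ = 2.502×10⁴·sin82° = 2.477×10⁴ N/C.

E_θ ≈ 2.48×10⁴ N/C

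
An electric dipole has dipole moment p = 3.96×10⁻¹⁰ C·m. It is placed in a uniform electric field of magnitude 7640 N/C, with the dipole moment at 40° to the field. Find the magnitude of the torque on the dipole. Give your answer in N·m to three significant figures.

τ ≈ 1.94×10⁻⁶ N·m

Torque on an electric dipole: τ = pE sinθ.
τ = (3.96×10⁻¹⁰)(7640)·sin40° = 1.945×10⁻⁶ N·m.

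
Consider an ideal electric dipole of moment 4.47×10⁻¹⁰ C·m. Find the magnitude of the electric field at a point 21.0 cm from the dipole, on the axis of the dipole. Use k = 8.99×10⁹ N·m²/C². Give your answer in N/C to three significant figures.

E ≈ 868 N/C

On the dipole axis E = 2kp/r³.
E = 2·(8.99×10⁹)(4.47×10⁻¹⁰) / (0.210)³ = 867.8 N/C.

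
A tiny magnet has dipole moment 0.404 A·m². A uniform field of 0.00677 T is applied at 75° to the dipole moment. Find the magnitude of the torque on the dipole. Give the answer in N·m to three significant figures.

Torque on a magnetic dipole: τ = mB sinθ.
τ = (0.404)(0.00677)·sin75° = 0.002642 N·m.

τ ≈ 0.00264 N·m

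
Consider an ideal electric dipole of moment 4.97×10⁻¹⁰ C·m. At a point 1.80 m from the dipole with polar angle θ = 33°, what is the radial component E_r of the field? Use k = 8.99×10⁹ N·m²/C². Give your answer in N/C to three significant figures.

For a dipole, E_r = (2kp cosθ)/r³.
kp/r³ = (8.99×10⁹)(4.97×10⁻¹⁰)/(1.80)³ = 0.7661 N/C.
E_r = 2·0.7661·cos33° = 1.285 N/C.

E_r ≈ 1.29 N/C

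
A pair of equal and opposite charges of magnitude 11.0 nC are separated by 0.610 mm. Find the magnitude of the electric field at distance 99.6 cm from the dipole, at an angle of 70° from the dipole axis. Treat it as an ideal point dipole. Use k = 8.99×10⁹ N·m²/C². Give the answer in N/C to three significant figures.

E ≈ 0.0710 N/C

Dipole moment p = qd = (1.10×10⁻⁸ C)(6.10×10⁻⁴ m) = 6.71×10⁻¹² C·m.
At angle θ the dipole field magnitude is E = (kp/r³)·√(1 + 3cos²θ).
kp/r³ = (8.99×10⁹)(6.71×10⁻¹²) / (0.996)³ = 0.06105 N/C.
√(1 + 3cos²70°) = √(1 + 3·0.1170) = √1.3509 ≈ 1.1623.
E ≈ 0.06105 × 1.162 = 0.07096 N/C.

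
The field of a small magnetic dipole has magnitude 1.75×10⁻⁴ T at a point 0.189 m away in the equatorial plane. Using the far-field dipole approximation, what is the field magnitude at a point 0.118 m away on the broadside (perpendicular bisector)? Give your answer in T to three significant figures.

Dipole fields scale as 1/r³ in the far field; the geometry is the same at both points.
B₂ = B₁ · (r₁/r₂)³ = 1.75×10⁻⁴ · (0.189/0.118)³.
(r₁/r₂)³ = (1.602)³ = 4.109.
B₂ ≈ 7.191×10⁻⁴ T.

B ≈ 7.19×10⁻⁴ T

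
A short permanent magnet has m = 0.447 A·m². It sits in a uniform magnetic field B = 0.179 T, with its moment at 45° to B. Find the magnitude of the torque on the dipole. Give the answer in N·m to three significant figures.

Torque on a magnetic dipole: τ = mB sinθ.
τ = (0.447)(0.179)·sin45° = 0.05658 N·m.

τ ≈ 0.0566 N·m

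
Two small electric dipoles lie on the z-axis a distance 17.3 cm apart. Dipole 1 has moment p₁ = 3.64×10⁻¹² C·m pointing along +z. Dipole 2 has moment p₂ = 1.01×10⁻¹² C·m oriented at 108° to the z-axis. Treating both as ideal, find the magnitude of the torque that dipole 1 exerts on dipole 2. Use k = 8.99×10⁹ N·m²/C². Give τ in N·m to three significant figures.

The second dipole sits on the axis of the first, so the field there is axial: E₁ = 2kp₁/r³ along +z.
E₁ = 2(8.99×10⁹)(3.64×10⁻¹²)/(0.173)³ = 12.64 N/C.
Torque on the second dipole: τ = p₂ E₁ sinθ.
τ = (1.01×10⁻¹²)(12.64)·sin108° = 1.214×10⁻¹¹ N·m.

τ ≈ 1.21×10⁻¹¹ N·m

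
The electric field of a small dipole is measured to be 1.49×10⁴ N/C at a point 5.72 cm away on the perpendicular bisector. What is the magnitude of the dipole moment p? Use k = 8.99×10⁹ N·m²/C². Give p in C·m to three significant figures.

p ≈ 3.10×10⁻¹⁰ C·m

In the equatorial plane E = kp/r³, so p = Er³/(k).
p = (1.49×10⁴)·(0.0572)³ / (8.99×10⁹) = 3.102×10⁻¹⁰ C·m.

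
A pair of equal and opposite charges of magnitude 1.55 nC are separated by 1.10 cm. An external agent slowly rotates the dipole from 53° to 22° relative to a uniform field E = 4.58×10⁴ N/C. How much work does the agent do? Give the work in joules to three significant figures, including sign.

W ≈ -2.54×10⁻⁷ J

Dipole moment p = qd = (1.55×10⁻⁹ C)(0.0110 m) = 1.705×10⁻¹¹ C·m.
W_ext = ΔU = U(θ₂) − U(θ₁) = −pE cosθ₂ − (−pE cosθ₁) = pE(cosθ₁ − cosθ₂).
W = (1.705×10⁻¹¹)(4.58×10⁴)·(cos53° − cos22°) = (7.809×10⁻⁷)·(-0.3254) = -2.541×10⁻⁷ J.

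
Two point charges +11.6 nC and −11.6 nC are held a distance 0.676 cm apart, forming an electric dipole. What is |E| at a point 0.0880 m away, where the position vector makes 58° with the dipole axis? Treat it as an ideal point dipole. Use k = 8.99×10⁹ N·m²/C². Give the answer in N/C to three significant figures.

E ≈ 1400 N/C

Dipole moment p = qd = (1.16×10⁻⁸ C)(0.00676 m) = 7.842×10⁻¹¹ C·m.
At angle θ the dipole field magnitude is E = (kp/r³)·√(1 + 3cos²θ).
kp/r³ = (8.99×10⁹)(7.842×10⁻¹¹) / (0.0880)³ = 1035 N/C.
√(1 + 3cos²58°) = √(1 + 3·0.2808) = √1.8424 ≈ 1.3574.
E ≈ 1035 × 1.357 = 1404 N/C.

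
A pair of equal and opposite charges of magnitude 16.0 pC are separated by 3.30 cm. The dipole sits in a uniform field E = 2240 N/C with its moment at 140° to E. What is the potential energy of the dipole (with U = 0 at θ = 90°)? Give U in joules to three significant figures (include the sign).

U ≈ 9.06×10⁻¹⁰ J

Dipole moment p = qd = (1.60×10⁻¹¹ C)(0.0330 m) = 5.28×10⁻¹³ C·m.
U = −p·E = −pE cosθ.
U = −(5.28×10⁻¹³)(2240)·cos140° = 9.060×10⁻¹⁰ J.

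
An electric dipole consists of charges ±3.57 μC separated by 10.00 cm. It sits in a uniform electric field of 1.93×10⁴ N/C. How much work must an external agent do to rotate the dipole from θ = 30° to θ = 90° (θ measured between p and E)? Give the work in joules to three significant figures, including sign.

W ≈ 0.00597 J

Dipole moment p = qd = (3.57×10⁻⁶ C)(0.100 m) = 3.57×10⁻⁷ C·m.
W_ext = ΔU = U(θ₂) − U(θ₁) = −pE cosθ₂ − (−pE cosθ₁) = pE(cosθ₁ − cosθ₂).
W = (3.57×10⁻⁷)(1.93×10⁴)·(cos30° − cos90°) = (0.006890)·(+0.8660) = 0.005967 J.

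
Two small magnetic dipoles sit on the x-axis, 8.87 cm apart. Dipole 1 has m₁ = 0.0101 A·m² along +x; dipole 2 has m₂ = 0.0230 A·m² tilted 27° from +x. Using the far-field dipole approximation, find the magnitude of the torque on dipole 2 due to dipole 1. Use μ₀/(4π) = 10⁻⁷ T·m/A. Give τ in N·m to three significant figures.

τ ≈ 3.02×10⁻⁸ N·m

Dipole B is on the axis of dipole A, so B₁ there is axial: B₁ = (μ₀/4π)·2m₁/r³ along +x.
B₁ = 2(10⁻⁷)(0.0101)/(0.0887)³ = 2.895×10⁻⁶ T.
τ = m₂ B₁ sinθ.
τ = (0.0230)(2.895×10⁻⁶)·sin27° = 3.022×10⁻⁸ N·m.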